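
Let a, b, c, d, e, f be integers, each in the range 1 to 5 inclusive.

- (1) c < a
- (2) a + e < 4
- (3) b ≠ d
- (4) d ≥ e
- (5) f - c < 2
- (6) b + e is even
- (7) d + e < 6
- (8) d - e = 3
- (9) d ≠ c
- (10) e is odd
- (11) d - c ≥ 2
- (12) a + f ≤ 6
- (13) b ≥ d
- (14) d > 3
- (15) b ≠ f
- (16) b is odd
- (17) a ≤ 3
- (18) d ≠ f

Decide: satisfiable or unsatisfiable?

Satisfiable

Try a = 2, b = 5, c = 1, d = 4, e = 1, f = 2.
Check constraint 2: a + e = 3; constraint 5: f - c = 1. The remaining constraints are straightforward to verify.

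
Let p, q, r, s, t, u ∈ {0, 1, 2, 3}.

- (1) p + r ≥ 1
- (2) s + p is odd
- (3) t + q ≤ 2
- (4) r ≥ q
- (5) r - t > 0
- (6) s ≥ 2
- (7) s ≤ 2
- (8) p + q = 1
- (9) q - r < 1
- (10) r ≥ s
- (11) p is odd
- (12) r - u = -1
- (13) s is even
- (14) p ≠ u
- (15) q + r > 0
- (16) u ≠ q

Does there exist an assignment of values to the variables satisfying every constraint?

Satisfiable

Setting (p, q, r, s, t, u) = (1, 0, 2, 2, 0, 3) satisfies everything: constraint 1: p + r = 3; constraint 3: t + q = 0, and the others follow.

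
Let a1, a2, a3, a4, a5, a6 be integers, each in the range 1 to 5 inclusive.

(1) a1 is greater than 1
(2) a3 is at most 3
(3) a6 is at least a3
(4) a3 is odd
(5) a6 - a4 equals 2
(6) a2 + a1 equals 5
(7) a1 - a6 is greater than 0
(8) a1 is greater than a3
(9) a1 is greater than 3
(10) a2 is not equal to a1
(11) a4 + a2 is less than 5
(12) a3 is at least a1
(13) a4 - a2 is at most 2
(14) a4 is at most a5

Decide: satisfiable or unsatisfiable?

From constraint 9: a1 ≥ 4. From constraints 2 and 12: a1 ≤ a3 and a3 ≤ 3, so a1 ≤ 3. But 3 < 4, so no value of a1 works.

Unsatisfiable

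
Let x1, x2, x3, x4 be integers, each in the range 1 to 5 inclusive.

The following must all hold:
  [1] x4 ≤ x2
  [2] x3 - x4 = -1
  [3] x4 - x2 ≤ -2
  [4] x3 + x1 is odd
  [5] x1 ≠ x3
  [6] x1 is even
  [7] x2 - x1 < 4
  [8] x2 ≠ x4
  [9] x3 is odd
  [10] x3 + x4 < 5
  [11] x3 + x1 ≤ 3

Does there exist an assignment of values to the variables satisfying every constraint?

Try x1 = 2, x2 = 4, x3 = 1, x4 = 2.
Check constraint 2: x3 - x4 = -1; constraint 3: x4 - x2 = -2; constraint 7: x2 - x1 = 2. The remaining constraints are straightforward to verify.

Satisfiable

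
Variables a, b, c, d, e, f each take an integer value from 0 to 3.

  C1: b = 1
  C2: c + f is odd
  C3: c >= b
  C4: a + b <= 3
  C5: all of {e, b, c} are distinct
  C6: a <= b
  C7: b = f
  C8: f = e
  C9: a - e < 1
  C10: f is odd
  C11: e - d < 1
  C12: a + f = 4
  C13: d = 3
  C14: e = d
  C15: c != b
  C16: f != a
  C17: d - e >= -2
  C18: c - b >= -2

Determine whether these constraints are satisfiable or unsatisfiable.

Constraint 1 fixes b = 1 and constraint 13 fixes d = 3. Constraints 7, 8, and 14 give b = f = e = d, so b = d. But 1 ≠ 3 — contradiction.

Unsatisfiable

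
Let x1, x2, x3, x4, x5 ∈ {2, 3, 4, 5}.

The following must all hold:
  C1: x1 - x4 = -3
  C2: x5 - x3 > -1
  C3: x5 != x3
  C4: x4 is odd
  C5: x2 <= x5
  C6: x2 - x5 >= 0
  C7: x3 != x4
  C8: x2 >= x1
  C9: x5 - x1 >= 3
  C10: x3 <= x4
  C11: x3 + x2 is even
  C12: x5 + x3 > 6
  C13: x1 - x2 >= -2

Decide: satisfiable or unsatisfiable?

Unsatisfiable

Constraints 6, 9, and 13 give x1 − x2 ≥ -2, x2 − x5 ≥ 0, x5 − x1 ≥ 3.
Adding all 3 inequalities: the left sides telescope to 0, and the right sides sum to (-2) + 0 + 3 = 1. So 0 ≥ 1, which is false.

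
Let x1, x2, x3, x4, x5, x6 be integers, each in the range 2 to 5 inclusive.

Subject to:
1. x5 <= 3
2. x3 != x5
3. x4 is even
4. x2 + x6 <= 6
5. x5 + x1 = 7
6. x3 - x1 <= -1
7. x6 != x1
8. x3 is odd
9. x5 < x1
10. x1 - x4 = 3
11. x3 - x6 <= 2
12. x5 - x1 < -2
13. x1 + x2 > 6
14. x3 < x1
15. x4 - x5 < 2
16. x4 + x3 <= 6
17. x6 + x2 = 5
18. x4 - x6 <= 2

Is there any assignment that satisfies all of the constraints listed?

Satisfiable

The assignment x1 = 5, x2 = 2, x3 = 3, x4 = 2, x5 = 2, x6 = 3 works:
  constraint 4 holds since x2 + x6 = 5.
  constraint 5 holds since x5 + x1 = 7.
  constraint 6 holds since x3 - x1 = -2.
The rest check out directly.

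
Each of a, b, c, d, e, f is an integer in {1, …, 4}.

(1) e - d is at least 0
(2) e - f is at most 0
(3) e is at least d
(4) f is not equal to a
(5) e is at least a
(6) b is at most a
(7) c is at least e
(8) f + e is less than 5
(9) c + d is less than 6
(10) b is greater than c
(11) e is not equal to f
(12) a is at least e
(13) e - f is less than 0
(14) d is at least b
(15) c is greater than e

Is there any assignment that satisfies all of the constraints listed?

Unsatisfiable

Constraints 3, 10, 14, and 15 give c < b, b ≤ d, d ≤ e, e < c. Chaining: c < b ≤ d ≤ e < c, which forces c < c — impossible.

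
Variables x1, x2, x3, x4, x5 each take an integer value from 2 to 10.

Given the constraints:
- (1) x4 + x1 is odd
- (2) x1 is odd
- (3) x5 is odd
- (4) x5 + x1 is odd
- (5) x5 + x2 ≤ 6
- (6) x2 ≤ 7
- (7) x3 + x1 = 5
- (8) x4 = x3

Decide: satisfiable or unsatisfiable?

Constraint 3 makes x5 odd and constraint 2 makes x1 odd, so x5 + x1 must be even. Constraint 4 says x5 + x1 is odd — contradiction.

Unsatisfiable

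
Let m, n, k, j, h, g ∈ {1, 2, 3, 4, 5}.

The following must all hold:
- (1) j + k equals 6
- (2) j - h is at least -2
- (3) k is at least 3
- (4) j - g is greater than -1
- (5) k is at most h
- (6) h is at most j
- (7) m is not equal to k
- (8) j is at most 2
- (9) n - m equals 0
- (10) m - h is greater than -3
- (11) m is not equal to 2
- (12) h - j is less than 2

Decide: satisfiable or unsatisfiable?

Unsatisfiable

From constraints 3 and 5: h ≥ k and k ≥ 3, so h ≥ 3. From constraints 6 and 8: h ≤ j and j ≤ 2, so h ≤ 2. But 2 < 3, so no value of h works.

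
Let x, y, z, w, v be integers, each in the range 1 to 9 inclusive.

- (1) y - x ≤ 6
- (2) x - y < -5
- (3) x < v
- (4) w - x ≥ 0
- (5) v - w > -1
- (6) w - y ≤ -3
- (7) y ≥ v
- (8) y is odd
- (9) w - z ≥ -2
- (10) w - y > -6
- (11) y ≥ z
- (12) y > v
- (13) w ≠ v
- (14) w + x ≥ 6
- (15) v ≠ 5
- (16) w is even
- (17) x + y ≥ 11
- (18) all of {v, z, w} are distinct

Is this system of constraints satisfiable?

Take x = 3, y = 9, z = 3, w = 4, v = 6. Then constraint 1: y - x = 6; constraint 2: x - y = -6, and every other listed constraint is also met.

Satisfiable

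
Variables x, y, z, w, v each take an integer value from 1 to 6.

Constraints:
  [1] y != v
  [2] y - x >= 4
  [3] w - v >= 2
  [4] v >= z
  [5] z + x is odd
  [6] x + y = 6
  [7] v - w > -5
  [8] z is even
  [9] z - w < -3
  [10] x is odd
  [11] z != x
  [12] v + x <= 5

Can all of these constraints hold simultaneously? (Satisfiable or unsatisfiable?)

Satisfiable

Setting (x, y, z, w, v) = (1, 5, 2, 6, 4) satisfies everything: constraint 2: y - x = 4; constraint 3: w - v = 2, and the others follow.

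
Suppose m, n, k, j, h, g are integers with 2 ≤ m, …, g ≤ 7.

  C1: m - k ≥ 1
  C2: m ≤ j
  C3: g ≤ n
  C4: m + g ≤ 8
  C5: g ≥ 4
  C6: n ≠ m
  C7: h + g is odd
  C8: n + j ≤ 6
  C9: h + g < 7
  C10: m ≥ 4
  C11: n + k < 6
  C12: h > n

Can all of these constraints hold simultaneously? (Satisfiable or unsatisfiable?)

From constraints 3 and 5: n ≥ g ≥ 4. From constraints 2 and 10: j ≥ m ≥ 4. Hence n + j ≥ 8. But constraint 8 requires n + j ≤ 6, and 6 < 8. Contradiction.

Unsatisfiable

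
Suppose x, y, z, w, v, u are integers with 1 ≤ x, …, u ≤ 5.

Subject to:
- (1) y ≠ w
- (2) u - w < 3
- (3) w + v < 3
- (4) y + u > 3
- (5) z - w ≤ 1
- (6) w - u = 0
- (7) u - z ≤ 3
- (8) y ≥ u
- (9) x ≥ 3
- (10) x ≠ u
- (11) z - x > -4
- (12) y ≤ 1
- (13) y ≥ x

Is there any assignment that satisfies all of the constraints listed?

Unsatisfiable

From constraint 9: x ≥ 3. From constraints 12 and 13: x ≤ y and y ≤ 1, so x ≤ 1. But 1 < 3, so no value of x works.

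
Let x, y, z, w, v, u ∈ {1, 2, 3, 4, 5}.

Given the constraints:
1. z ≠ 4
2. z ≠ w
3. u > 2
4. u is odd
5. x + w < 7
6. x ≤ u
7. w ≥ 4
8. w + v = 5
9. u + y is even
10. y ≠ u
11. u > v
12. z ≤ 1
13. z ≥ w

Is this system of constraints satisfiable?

Unsatisfiable

From constraint 7: w ≥ 4. From constraints 12 and 13: w ≤ z and z ≤ 1, so w ≤ 1. But 1 < 4, so no value of w works.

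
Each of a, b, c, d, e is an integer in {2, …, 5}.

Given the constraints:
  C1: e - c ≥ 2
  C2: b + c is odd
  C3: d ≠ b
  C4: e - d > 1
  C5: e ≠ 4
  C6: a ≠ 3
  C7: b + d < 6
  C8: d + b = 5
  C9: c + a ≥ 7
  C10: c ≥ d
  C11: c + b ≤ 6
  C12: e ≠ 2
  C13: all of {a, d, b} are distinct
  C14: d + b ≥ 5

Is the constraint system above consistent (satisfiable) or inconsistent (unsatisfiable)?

Try a = 5, b = 2, c = 3, d = 3, e = 5.
Check constraint 1: e - c = 2; constraint 4: e - d = 2. The remaining constraints are straightforward to verify.

Satisfiable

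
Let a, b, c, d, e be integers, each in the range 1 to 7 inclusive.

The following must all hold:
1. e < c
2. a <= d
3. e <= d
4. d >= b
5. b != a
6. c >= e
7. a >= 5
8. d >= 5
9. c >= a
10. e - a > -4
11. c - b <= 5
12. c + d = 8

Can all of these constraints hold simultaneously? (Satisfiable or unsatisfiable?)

Unsatisfiable

From constraints 7 and 9: c ≥ a ≥ 5. From constraint 8: d ≥ 5. Hence c + d ≥ 10. But constraint 12 requires c + d = 8, and 8 < 10. Contradiction.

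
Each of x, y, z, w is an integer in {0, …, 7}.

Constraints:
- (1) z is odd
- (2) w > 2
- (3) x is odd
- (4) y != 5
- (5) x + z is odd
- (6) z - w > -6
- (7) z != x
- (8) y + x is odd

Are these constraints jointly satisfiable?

Unsatisfiable

Constraint 3 makes x odd and constraint 1 makes z odd, so x + z must be even. Constraint 5 says x + z is odd — contradiction.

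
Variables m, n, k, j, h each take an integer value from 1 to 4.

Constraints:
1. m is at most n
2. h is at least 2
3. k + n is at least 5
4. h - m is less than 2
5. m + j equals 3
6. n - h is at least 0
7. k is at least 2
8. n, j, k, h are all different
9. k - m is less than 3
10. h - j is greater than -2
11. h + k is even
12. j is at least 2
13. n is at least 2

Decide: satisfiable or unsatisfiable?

Unsatisfiable

Constraints 2, 7, 12, and 13 confine each of n, j, k, h to the 3 values {2, …, 4} (the domain already gives each ≤ 4).
Constraint 8 requires all 4 of them to be distinct, but only 3 values are available — impossible by the pigeonhole principle.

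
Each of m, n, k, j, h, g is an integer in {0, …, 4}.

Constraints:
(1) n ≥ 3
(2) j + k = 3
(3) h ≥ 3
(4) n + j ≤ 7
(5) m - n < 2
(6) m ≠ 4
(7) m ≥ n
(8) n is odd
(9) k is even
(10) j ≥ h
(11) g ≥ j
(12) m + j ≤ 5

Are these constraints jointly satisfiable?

Unsatisfiable

From constraints 1 and 7: m ≥ n ≥ 3. From constraints 3 and 10: j ≥ h ≥ 3. Hence m + j ≥ 6. But constraint 12 requires m + j ≤ 5, and 5 < 6. Contradiction.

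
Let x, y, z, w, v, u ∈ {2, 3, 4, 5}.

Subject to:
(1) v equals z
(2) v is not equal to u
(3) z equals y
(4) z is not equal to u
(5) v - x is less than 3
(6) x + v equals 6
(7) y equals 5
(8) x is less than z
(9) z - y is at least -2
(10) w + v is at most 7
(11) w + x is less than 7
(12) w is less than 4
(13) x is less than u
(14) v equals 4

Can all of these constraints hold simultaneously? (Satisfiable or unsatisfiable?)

Constraint 14 fixes v = 4 and constraint 7 fixes y = 5. Constraints 1 and 3 give v = z = y, so v = y. But 4 ≠ 5 — contradiction.

Unsatisfiable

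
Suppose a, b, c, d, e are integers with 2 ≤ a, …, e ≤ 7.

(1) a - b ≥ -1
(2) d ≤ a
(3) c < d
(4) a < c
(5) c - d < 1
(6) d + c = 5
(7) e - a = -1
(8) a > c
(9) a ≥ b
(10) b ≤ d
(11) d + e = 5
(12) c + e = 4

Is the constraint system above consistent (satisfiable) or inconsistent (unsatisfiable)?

Constraints 2, 3, and 4 give c < d, d ≤ a, a < c. Chaining: c < d ≤ a < c, which forces c < c — impossible.

Unsatisfiable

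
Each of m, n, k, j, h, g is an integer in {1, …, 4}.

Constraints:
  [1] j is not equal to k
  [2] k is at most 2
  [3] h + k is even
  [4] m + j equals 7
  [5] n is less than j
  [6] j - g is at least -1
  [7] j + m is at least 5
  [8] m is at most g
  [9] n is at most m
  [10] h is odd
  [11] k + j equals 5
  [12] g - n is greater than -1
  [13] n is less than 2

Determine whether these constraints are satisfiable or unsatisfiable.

Try m = 3, n = 1, k = 1, j = 4, h = 1, g = 3.
Check constraint 4: m + j = 7; constraint 6: j - g = 1; constraint 7: j + m = 7. The remaining constraints are straightforward to verify.

Satisfiable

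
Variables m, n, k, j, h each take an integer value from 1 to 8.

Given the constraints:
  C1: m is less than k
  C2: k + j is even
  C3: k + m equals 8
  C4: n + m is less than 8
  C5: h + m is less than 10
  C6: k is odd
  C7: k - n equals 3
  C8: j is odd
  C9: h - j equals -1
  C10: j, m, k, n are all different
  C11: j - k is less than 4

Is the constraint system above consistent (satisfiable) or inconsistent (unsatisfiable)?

Satisfiable

The assignment m = 3, n = 2, k = 5, j = 7, h = 6 works:
  constraint 3 holds since k + m = 8.
  constraint 4 holds since n + m = 5.
The rest check out directly.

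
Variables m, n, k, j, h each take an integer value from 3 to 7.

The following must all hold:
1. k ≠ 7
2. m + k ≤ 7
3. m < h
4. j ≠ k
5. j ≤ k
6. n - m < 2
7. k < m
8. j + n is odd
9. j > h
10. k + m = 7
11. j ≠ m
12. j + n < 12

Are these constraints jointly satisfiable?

Unsatisfiable

Constraints 3, 5, 7, and 9 give j ≤ k, k < m, m < h, h < j. Chaining: j ≤ k < m < h < j, which forces j < j — impossible.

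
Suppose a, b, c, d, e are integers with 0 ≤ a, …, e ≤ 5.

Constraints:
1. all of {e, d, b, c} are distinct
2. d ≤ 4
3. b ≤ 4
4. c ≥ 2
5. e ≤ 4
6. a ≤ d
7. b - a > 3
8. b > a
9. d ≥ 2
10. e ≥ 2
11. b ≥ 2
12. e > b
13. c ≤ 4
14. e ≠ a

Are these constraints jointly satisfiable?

Constraints 2, 3, 4, 5, 9, 10, 11, and 13 confine each of e, d, b, c to the 3 values {2, …, 4}.
Constraint 1 requires all 4 of them to be distinct, but only 3 values are available — impossible by the pigeonhole principle.

Unsatisfiable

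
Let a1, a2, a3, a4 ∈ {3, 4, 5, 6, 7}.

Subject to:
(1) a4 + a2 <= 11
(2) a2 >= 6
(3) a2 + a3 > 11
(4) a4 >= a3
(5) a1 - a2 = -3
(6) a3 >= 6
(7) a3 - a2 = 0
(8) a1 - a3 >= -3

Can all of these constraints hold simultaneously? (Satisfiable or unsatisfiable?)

Unsatisfiable

From constraints 4 and 6: a4 ≥ a3 ≥ 6. From constraint 2: a2 ≥ 6. Hence a4 + a2 ≥ 12. But constraint 1 requires a4 + a2 ≤ 11, and 11 < 12. Contradiction.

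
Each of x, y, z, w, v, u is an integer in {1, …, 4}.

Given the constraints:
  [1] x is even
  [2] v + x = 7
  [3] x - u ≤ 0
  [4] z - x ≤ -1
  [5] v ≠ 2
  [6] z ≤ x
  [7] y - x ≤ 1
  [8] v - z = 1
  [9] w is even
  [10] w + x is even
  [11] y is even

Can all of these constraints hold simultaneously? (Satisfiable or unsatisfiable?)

Satisfiable

Take x = 4, y = 2, z = 2, w = 4, v = 3, u = 4. Then constraint 2: v + x = 7; constraint 3: x - u = 0, and every other listed constraint is also met.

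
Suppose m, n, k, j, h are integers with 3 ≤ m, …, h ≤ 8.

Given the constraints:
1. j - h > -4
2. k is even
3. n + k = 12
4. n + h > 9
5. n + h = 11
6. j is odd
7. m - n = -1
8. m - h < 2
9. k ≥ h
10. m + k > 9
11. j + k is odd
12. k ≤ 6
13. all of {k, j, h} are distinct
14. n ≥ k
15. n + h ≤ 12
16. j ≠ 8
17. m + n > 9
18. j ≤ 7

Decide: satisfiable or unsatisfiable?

The assignment m = 5, n = 6, k = 6, j = 3, h = 5 works:
  constraint 1 holds since j - h = -2.
  constraint 3 holds since n + k = 12.
The rest check out directly.

Satisfiable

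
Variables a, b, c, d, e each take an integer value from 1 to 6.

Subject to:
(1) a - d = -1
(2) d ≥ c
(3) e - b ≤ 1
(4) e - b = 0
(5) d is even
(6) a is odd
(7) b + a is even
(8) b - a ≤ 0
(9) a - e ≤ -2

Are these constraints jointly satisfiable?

Unsatisfiable

Constraints 3, 8, and 9 give e − a ≥ 2, a − b ≥ 0, b − e ≥ -1.
Adding all 3 inequalities: the left sides telescope to 0, and the right sides sum to 2 + 0 + (-1) = 1. So 0 ≥ 1, which is false.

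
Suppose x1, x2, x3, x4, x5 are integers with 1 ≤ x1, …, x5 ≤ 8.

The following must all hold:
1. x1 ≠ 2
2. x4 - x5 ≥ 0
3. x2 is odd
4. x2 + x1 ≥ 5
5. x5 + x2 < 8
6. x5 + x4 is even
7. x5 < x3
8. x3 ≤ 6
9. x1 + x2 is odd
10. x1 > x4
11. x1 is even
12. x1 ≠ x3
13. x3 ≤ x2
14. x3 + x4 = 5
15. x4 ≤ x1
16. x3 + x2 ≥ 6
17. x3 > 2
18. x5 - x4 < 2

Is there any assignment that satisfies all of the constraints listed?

Try x1 = 4, x2 = 3, x3 = 3, x4 = 2, x5 = 2.
Check constraint 2: x4 - x5 = 0; constraint 4: x2 + x1 = 7. The remaining constraints are straightforward to verify.

Satisfiable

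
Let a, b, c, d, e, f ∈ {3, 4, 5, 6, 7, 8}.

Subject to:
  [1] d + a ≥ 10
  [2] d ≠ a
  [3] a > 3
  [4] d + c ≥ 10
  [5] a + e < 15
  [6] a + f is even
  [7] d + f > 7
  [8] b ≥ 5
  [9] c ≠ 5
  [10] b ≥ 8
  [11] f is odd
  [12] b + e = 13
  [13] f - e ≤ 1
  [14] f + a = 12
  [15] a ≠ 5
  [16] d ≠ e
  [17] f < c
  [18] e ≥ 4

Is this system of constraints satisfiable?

Try a = 7, b = 8, c = 7, d = 4, e = 5, f = 5.
Check constraint 1: d + a = 11; constraint 4: d + c = 11; constraint 5: a + e = 12. The remaining constraints are straightforward to verify.

Satisfiable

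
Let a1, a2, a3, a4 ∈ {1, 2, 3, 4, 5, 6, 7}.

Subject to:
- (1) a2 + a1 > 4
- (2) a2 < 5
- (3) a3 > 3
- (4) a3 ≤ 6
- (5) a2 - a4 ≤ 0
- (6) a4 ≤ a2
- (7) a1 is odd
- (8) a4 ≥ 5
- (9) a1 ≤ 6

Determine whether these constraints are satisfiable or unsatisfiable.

Unsatisfiable

From constraints 6 and 8: a2 ≥ a4 and a4 ≥ 5, so a2 ≥ 5. From constraint 2: a2 ≤ 4. But 4 < 5, so no value of a2 works.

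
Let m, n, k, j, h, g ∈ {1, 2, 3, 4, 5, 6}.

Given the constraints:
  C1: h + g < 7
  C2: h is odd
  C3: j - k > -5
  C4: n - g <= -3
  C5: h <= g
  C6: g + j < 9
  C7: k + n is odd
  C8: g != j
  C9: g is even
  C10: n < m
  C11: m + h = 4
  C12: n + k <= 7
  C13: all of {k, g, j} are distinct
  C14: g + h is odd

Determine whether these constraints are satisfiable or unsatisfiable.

Try m = 3, n = 1, k = 6, j = 2, h = 1, g = 4.
Check constraint 1: h + g = 5; constraint 3: j - k = -4; constraint 4: n - g = -3. The remaining constraints are straightforward to verify.

Satisfiable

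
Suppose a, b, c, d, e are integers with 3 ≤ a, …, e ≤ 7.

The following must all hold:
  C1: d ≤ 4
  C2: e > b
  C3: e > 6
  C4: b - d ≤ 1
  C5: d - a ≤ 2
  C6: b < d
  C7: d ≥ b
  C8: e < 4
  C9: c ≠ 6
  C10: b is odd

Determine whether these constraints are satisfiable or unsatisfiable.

Unsatisfiable

From constraint 3: e ≥ 7. From constraint 8: e ≤ 3. But 3 < 7, so no value of e works.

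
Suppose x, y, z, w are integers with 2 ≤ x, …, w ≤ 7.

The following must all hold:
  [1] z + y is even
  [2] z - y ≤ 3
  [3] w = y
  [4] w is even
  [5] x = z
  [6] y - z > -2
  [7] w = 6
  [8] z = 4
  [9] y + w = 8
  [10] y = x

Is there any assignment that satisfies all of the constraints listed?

Unsatisfiable

Constraint 7 fixes w = 6 and constraint 8 fixes z = 4. Constraints 3, 5, and 10 give w = y = x = z, so w = z. But 6 ≠ 4 — contradiction.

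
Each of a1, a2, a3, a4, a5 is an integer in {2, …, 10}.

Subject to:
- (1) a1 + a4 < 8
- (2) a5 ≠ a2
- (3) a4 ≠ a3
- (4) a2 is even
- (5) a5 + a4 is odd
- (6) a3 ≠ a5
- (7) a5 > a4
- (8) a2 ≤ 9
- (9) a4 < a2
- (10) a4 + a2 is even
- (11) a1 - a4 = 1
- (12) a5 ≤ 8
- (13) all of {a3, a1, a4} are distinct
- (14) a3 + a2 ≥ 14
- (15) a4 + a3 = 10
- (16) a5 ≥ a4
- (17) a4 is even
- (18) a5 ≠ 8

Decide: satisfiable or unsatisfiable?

Setting (a1, a2, a3, a4, a5) = (3, 8, 8, 2, 3) satisfies everything: constraint 1: a1 + a4 = 5; constraint 11: a1 - a4 = 1; constraint 14: a3 + a2 = 16, and the others follow.

Satisfiable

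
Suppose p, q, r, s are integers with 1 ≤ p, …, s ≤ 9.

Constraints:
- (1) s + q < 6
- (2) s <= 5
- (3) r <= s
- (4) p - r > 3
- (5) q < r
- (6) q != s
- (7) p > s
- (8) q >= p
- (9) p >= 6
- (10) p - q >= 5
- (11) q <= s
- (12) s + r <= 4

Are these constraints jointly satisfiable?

From constraints 8 and 9: q ≥ p and p ≥ 6, so q ≥ 6. From constraints 2 and 11: q ≤ s and s ≤ 5, so q ≤ 5. But 5 < 6, so no value of q works.

Unsatisfiable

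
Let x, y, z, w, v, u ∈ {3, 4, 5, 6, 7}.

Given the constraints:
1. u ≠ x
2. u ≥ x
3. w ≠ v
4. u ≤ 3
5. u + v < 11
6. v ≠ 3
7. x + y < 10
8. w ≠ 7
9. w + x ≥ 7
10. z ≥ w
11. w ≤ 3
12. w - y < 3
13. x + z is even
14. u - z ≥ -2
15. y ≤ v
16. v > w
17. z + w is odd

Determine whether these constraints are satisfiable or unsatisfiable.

From constraint 11: w ≤ 3. From constraints 2 and 4: x ≤ u ≤ 3. Hence w + x ≤ 6. But constraint 9 requires w + x ≥ 7, and 7 > 6. Contradiction.

Unsatisfiable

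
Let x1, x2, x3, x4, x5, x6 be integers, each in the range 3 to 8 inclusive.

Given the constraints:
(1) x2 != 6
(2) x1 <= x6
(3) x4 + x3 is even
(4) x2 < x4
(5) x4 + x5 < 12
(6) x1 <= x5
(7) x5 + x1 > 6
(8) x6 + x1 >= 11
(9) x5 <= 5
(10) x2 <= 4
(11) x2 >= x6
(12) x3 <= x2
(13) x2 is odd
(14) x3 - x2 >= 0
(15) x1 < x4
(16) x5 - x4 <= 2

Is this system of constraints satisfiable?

From constraints 10 and 11: x6 ≤ x2 ≤ 4. From constraints 6 and 9: x1 ≤ x5 ≤ 5. Hence x6 + x1 ≤ 9. But constraint 8 requires x6 + x1 ≥ 11, and 11 > 9. Contradiction.

Unsatisfiable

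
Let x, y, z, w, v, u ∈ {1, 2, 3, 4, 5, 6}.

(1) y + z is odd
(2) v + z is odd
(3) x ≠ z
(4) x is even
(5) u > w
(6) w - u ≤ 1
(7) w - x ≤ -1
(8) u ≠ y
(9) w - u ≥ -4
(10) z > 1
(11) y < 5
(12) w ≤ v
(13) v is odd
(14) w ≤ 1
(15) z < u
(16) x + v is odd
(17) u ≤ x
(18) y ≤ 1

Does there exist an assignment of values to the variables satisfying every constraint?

Satisfiable

One satisfying assignment is x = 4, y = 1, z = 2, w = 1, v = 3, u = 3.
For the less obvious constraints — constraint 6: w - u = -2; constraint 7: w - x = -3; constraint 9: w - u = -2 — and the others hold by inspection.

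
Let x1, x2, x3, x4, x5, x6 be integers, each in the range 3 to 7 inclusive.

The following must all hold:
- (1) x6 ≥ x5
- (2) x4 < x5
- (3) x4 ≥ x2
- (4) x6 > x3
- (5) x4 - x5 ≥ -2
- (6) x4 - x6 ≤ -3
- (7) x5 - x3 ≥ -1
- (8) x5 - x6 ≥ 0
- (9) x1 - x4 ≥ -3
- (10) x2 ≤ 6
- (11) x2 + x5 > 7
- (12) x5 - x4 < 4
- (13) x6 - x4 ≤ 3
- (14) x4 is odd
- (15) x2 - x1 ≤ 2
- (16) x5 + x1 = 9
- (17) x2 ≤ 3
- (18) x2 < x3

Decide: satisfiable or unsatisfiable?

Unsatisfiable

Constraints 5, 6, and 8 give x4 − x5 ≥ -2, x5 − x6 ≥ 0, x6 − x4 ≥ 3.
Adding all 3 inequalities: the left sides telescope to 0, and the right sides sum to (-2) + 0 + 3 = 1. So 0 ≥ 1, which is false.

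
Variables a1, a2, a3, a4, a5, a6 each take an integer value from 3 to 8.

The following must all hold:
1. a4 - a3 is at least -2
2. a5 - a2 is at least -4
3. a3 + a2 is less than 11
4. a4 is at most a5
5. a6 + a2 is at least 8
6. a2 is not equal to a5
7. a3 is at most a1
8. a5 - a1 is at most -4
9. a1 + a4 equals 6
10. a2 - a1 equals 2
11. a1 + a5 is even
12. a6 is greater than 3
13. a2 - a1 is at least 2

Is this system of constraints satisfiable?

Constraints 2, 8, and 13 give a5 − a2 ≥ -4, a2 − a1 ≥ 2, a1 − a5 ≥ 4.
Adding all 3 inequalities: the left sides telescope to 0, and the right sides sum to (-4) + 2 + 4 = 2. So 0 ≥ 2, which is false.

Unsatisfiable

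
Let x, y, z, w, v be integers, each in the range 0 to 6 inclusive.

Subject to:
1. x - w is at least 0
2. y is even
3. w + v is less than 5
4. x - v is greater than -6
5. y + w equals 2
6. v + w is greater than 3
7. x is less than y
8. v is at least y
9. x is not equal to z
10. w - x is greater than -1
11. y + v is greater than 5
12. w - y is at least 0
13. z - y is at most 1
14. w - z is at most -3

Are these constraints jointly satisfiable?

Constraints 12, 13, and 14 give z − w ≥ 3, w − y ≥ 0, y − z ≥ -1.
Adding all 3 inequalities: the left sides telescope to 0, and the right sides sum to 3 + 0 + (-1) = 2. So 0 ≥ 2, which is false.

Unsatisfiable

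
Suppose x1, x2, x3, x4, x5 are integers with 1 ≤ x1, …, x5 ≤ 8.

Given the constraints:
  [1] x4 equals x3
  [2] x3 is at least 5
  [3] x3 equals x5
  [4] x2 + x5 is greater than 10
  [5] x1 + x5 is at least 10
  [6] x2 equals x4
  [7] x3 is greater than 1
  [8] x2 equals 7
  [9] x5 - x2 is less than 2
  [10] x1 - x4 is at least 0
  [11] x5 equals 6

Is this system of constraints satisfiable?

Unsatisfiable

Constraint 8 fixes x2 = 7 and constraint 11 fixes x5 = 6. Constraints 1, 3, and 6 give x2 = x4 = x3 = x5, so x2 = x5. But 7 ≠ 6 — contradiction.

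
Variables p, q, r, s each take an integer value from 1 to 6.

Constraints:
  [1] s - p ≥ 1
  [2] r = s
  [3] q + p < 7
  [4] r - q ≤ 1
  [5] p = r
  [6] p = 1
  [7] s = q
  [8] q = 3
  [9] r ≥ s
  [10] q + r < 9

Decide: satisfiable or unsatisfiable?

Unsatisfiable

Constraint 6 fixes p = 1 and constraint 8 fixes q = 3. Constraints 2, 5, and 7 give p = r = s = q, so p = q. But 1 ≠ 3 — contradiction.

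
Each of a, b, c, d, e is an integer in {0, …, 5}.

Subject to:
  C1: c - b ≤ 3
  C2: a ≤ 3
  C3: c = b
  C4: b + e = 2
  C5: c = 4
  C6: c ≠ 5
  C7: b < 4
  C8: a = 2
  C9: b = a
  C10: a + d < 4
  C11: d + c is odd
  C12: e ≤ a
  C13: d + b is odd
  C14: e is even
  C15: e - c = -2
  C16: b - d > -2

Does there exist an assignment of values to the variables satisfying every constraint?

Unsatisfiable

Constraint 5 fixes c = 4 and constraint 8 fixes a = 2. Constraints 3 and 9 give c = b = a, so c = a. But 4 ≠ 2 — contradiction.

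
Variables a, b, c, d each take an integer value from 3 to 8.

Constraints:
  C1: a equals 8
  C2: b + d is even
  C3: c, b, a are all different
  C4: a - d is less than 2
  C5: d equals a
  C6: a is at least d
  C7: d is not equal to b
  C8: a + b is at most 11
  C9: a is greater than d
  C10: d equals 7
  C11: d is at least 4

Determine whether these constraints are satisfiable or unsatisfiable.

Constraint 10 fixes d = 7 and constraint 1 fixes a = 8, but constraint 5 requires d = a. Since 7 ≠ 8, contradiction.

Unsatisfiable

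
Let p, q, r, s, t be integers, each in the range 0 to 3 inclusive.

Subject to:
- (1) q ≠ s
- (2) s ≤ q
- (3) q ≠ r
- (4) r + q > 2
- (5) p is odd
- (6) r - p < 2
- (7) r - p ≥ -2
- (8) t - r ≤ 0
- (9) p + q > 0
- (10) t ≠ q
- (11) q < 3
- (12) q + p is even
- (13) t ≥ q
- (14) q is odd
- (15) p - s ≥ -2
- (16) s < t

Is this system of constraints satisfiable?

Take p = 1, q = 1, r = 2, s = 0, t = 2. Then constraint 4: r + q = 3; constraint 6: r - p = 1, and every other listed constraint is also met.

Satisfiable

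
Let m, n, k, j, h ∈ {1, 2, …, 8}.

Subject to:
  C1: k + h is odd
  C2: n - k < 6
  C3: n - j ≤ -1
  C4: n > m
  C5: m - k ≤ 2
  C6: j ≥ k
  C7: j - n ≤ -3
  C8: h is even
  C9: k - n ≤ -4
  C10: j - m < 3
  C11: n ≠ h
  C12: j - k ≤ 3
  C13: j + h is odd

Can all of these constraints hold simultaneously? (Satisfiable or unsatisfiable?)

Constraints 3, 9, and 12 give k − j ≥ -3, j − n ≥ 1, n − k ≥ 4.
Adding all 3 inequalities: the left sides telescope to 0, and the right sides sum to (-3) + 1 + 4 = 2. So 0 ≥ 2, which is false.

Unsatisfiable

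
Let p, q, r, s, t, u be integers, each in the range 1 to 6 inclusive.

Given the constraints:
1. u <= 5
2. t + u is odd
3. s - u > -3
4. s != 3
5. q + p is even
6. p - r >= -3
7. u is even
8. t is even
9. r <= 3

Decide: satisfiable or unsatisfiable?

Constraint 8 makes t even and constraint 7 makes u even, so t + u must be even. Constraint 2 says t + u is odd — contradiction.

Unsatisfiable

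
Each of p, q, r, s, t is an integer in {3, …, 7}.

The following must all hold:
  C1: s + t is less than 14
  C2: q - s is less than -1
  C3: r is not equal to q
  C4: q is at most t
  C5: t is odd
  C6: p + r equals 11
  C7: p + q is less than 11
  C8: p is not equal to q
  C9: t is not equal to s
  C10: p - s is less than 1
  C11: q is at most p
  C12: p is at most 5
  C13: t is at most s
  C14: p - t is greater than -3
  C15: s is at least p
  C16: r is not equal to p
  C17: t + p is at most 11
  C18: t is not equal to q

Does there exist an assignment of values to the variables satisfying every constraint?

Satisfiable

Setting (p, q, r, s, t) = (5, 3, 6, 7, 5) satisfies everything: constraint 1: s + t = 12; constraint 2: q - s = -4; constraint 6: p + r = 11, and the others follow.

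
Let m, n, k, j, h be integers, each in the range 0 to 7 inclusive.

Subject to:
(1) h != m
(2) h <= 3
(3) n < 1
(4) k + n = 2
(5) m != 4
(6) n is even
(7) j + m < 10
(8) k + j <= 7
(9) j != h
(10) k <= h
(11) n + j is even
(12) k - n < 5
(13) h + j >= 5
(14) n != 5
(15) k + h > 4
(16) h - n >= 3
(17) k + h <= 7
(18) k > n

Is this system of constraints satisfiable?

Satisfiable

Take m = 7, n = 0, k = 2, j = 2, h = 3. Then constraint 4: k + n = 2; constraint 7: j + m = 9, and every other listed constraint is also met.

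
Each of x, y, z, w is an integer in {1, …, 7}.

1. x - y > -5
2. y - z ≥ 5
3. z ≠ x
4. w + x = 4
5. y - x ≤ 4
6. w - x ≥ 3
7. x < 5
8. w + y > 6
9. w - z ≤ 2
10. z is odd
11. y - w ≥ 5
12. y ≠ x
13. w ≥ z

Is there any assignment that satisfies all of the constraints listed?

Unsatisfiable

Constraints 2, 5, 6, and 9 give z − w ≥ -2, w − x ≥ 3, x − y ≥ -4, y − z ≥ 5.
Adding all 4 inequalities: the left sides telescope to 0, and the right sides sum to (-2) + 3 + (-4) + 5 = 2. So 0 ≥ 2, which is false.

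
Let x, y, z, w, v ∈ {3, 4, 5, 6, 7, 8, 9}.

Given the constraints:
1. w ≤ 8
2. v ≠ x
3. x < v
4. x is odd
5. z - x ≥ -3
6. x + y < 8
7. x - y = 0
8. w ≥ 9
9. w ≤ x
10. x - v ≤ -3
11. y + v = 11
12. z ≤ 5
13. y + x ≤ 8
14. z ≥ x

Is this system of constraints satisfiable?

From constraints 8 and 9: x ≥ w and w ≥ 9, so x ≥ 9. From constraints 12 and 14: x ≤ z and z ≤ 5, so x ≤ 5. But 5 < 9, so no value of x works.

Unsatisfiable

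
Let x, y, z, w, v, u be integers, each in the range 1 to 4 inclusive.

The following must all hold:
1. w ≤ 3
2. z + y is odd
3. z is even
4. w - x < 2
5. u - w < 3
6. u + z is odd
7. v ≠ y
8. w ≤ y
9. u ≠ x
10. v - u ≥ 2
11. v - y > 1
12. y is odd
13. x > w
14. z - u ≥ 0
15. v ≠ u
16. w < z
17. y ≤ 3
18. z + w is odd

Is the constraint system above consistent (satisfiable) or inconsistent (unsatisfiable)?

Satisfiable

Setting (x, y, z, w, v, u) = (2, 1, 4, 1, 4, 1) satisfies everything: constraint 4: w - x = -1; constraint 5: u - w = 0, and the others follow.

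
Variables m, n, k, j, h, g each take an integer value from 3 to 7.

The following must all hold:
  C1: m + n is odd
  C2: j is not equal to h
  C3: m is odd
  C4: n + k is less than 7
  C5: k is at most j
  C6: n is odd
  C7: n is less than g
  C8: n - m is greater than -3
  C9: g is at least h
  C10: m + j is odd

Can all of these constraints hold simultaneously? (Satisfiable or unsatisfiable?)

Unsatisfiable

Constraint 3 makes m odd and constraint 6 makes n odd, so m + n must be even. Constraint 1 says m + n is odd — contradiction.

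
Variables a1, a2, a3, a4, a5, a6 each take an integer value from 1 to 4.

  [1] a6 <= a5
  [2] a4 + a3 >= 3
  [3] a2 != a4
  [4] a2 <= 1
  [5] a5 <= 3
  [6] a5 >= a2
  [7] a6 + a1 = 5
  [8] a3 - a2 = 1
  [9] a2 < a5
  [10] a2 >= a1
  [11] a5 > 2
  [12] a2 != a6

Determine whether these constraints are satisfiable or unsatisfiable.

Unsatisfiable

From constraints 1 and 5: a6 ≤ a5 ≤ 3. From constraints 4 and 10: a1 ≤ a2 ≤ 1. Hence a6 + a1 ≤ 4. But constraint 7 requires a6 + a1 = 5, and 5 > 4. Contradiction.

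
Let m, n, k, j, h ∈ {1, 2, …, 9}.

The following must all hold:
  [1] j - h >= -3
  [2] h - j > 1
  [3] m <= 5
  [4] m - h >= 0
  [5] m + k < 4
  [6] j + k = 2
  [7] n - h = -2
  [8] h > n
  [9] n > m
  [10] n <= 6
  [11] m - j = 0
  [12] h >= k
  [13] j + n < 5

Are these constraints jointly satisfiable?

Constraints 4, 8, and 9 give m < n, n < h, h ≤ m. Chaining: m < n < h ≤ m, which forces m < m — impossible.

Unsatisfiable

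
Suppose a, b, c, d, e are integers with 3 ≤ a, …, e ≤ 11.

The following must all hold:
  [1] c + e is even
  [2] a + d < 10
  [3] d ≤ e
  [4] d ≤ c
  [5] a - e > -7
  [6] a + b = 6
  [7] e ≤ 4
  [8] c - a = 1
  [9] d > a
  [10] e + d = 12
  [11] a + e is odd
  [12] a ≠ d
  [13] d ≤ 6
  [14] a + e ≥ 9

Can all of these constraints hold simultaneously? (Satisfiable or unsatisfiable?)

Unsatisfiable

From constraint 7: e ≤ 4. From constraint 13: d ≤ 6. Hence e + d ≤ 10. But constraint 10 requires e + d = 12, and 12 > 10. Contradiction.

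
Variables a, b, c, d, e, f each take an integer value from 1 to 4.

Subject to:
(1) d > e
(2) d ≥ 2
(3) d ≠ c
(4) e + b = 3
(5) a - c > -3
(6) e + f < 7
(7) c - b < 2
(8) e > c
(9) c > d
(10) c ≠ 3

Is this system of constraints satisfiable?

Constraints 1, 8, and 9 give e < d, d < c, c < e. Chaining: e < d < c < e, which forces e < e — impossible.

Unsatisfiable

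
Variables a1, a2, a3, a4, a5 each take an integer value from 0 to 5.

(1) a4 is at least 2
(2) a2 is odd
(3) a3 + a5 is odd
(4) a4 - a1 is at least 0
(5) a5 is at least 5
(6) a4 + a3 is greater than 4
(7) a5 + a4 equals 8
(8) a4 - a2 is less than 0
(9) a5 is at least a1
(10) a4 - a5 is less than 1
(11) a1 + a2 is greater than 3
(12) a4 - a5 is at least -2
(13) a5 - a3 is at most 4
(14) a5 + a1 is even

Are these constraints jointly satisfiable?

The assignment a1 = 1, a2 = 5, a3 = 2, a4 = 3, a5 = 5 works:
  constraint 4 holds since a4 - a1 = 2.
  constraint 6 holds since a4 + a3 = 5.
  constraint 7 holds since a5 + a4 = 8.
The rest check out directly.

Satisfiable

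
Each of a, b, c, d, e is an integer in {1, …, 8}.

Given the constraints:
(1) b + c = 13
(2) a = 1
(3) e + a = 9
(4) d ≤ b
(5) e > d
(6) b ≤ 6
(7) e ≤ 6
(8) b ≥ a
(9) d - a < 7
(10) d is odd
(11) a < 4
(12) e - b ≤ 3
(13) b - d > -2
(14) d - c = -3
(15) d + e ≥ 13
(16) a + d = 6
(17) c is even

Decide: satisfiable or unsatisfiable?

Unsatisfiable

From constraints 4 and 6: d ≤ b ≤ 6. From constraint 7: e ≤ 6. Hence d + e ≤ 12. But constraint 15 requires d + e ≥ 13, and 13 > 12. Contradiction.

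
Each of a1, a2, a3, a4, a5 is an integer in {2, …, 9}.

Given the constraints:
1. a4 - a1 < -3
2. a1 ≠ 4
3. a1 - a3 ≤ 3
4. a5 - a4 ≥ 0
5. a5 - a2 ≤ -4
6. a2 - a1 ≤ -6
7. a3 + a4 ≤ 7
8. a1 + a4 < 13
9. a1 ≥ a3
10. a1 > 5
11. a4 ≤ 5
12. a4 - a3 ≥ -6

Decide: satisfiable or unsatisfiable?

Unsatisfiable

Constraints 3, 4, 5, 6, and 12 give a3 − a1 ≥ -3, a1 − a2 ≥ 6, a2 − a5 ≥ 4, a5 − a4 ≥ 0, a4 − a3 ≥ -6.
Adding all 5 inequalities: the left sides telescope to 0, and the right sides sum to (-3) + 6 + 4 + 0 + (-6) = 1. So 0 ≥ 1, which is false.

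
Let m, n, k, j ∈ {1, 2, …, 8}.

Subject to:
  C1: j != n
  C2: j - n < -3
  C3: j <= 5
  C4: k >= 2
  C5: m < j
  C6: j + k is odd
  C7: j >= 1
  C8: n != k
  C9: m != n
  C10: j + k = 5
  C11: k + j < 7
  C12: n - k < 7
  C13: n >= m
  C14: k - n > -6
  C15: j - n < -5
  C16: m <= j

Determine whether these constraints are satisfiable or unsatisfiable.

Try m = 1, n = 8, k = 3, j = 2.
Check constraint 2: j - n = -6; constraint 10: j + k = 5; constraint 11: k + j = 5. The remaining constraints are straightforward to verify.

Satisfiable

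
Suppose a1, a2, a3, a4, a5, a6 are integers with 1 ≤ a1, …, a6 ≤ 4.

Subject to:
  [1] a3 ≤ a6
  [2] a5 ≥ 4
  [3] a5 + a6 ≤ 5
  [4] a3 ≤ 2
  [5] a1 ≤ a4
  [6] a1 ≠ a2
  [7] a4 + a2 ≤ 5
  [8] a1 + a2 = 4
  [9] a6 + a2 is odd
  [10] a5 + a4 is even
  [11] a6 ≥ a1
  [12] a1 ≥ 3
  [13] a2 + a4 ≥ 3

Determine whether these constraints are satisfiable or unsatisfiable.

From constraint 2: a5 ≥ 4. From constraints 11 and 12: a6 ≥ a1 ≥ 3. Hence a5 + a6 ≥ 7. But constraint 3 requires a5 + a6 ≤ 5, and 5 < 7. Contradiction.

Unsatisfiable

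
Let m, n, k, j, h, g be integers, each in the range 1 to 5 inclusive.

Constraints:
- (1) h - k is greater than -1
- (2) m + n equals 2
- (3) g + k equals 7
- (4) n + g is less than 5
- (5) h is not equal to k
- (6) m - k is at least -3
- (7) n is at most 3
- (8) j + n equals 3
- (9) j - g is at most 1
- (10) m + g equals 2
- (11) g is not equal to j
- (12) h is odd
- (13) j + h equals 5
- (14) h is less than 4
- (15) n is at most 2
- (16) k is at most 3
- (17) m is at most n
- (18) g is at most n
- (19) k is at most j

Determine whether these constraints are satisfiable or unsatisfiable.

From constraints 15 and 18: g ≤ n ≤ 2. From constraint 16: k ≤ 3. Hence g + k ≤ 5. But constraint 3 requires g + k = 7, and 7 > 5. Contradiction.

Unsatisfiable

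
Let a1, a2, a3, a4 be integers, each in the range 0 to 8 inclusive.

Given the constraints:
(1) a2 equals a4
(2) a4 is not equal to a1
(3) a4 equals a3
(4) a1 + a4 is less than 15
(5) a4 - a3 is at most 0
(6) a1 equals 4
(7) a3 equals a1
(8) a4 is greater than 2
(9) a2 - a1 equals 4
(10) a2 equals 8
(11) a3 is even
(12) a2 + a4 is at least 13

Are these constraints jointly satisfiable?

Unsatisfiable

Constraint 10 fixes a2 = 8 and constraint 6 fixes a1 = 4. Constraints 1, 3, and 7 give a2 = a4 = a3 = a1, so a2 = a1. But 8 ≠ 4 — contradiction.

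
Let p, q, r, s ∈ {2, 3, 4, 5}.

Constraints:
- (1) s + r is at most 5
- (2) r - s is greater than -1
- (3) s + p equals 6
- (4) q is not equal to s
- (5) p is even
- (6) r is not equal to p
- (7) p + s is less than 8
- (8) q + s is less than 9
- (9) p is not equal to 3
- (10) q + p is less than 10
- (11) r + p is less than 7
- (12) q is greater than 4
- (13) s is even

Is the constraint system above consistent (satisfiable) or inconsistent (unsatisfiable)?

Satisfiable

Take p = 4, q = 5, r = 2, s = 2. Then constraint 1: s + r = 4; constraint 2: r - s = 0; constraint 3: s + p = 6, and every other listed constraint is also met.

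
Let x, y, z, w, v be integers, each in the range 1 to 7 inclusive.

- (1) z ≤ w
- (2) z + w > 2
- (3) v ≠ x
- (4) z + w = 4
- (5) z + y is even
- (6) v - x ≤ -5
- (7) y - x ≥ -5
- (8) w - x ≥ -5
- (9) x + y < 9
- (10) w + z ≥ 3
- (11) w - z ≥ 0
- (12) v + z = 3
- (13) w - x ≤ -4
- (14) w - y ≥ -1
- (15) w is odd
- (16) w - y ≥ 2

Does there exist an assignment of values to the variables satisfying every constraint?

Constraints 7, 13, and 16 give x − w ≥ 4, w − y ≥ 2, y − x ≥ -5.
Adding all 3 inequalities: the left sides telescope to 0, and the right sides sum to 4 + 2 + (-5) = 1. So 0 ≥ 1, which is false.

Unsatisfiable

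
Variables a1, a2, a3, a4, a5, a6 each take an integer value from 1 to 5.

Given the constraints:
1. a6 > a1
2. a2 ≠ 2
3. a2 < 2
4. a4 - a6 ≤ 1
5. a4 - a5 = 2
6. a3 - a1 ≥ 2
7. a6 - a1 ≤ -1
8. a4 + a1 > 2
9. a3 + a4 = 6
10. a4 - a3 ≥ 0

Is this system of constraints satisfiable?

Unsatisfiable

Constraints 4, 6, 7, and 10 give a3 − a1 ≥ 2, a1 − a6 ≥ 1, a6 − a4 ≥ -1, a4 − a3 ≥ 0.
Adding all 4 inequalities: the left sides telescope to 0, and the right sides sum to 2 + 1 + (-1) + 0 = 2. So 0 ≥ 2, which is false.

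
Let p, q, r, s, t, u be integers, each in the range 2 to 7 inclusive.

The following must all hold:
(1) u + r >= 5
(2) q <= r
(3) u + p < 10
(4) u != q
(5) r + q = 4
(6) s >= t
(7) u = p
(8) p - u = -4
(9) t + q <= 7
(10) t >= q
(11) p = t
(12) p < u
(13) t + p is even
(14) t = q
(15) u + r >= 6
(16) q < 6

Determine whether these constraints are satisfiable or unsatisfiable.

Unsatisfiable

From constraints 7, 11, and 14, u = p = t = q, so u = q. But constraint 4 says u ≠ q. Contradiction.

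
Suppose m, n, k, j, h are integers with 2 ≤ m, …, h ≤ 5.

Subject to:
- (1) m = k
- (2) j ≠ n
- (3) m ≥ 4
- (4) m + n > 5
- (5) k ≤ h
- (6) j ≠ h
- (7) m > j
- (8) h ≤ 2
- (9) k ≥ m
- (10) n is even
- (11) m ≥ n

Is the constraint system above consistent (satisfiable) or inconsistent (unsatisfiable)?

From constraints 3 and 9: k ≥ m and m ≥ 4, so k ≥ 4. From constraints 5 and 8: k ≤ h and h ≤ 2, so k ≤ 2. But 2 < 4, so no value of k works.

Unsatisfiable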